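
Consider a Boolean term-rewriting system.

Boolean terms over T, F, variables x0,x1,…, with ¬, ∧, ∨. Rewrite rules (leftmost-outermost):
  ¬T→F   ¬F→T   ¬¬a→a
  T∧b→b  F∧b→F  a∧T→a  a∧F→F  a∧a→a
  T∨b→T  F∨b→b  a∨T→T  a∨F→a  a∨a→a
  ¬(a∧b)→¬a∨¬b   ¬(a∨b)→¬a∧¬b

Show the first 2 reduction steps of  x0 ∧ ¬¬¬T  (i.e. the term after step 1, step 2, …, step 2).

Answer: after 2 steps: x0 ∧ F

Reduction:
  start: x0 ∧ ¬¬¬T
  →1  x0 ∧ ¬T
  →2  x0 ∧ F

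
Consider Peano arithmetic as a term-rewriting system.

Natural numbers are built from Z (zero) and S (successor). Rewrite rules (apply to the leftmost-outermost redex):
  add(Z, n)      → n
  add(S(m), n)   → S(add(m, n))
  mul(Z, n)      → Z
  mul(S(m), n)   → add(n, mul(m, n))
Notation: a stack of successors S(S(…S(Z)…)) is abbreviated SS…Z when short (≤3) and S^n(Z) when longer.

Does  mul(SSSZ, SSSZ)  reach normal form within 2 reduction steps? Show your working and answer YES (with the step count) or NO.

Answer: NO — after 2 steps the term is S(add(SSZ, mul(SSZ, SSSZ))), not yet normal

Derivation:
  start: mul(SSSZ, SSSZ)
  [1] add(SSSZ, mul(SSZ, SSSZ))
  [2] S(add(SSZ, mul(SSZ, SSSZ)))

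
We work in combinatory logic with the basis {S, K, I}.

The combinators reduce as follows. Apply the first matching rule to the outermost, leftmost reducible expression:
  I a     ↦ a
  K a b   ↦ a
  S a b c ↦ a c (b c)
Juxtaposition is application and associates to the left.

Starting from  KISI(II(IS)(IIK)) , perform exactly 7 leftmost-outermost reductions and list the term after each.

  start: KISI(II(IS)(IIK))
  [1] II(II(IS)(IIK))
  [2] I(II(IS)(IIK))
  [3] II(IS)(IIK)
  [4] I(IS)(IIK)
  [5] IS(IIK)
  [6] S(IIK)
  [7] S(IK)

Answer: after 7 steps: S(IK)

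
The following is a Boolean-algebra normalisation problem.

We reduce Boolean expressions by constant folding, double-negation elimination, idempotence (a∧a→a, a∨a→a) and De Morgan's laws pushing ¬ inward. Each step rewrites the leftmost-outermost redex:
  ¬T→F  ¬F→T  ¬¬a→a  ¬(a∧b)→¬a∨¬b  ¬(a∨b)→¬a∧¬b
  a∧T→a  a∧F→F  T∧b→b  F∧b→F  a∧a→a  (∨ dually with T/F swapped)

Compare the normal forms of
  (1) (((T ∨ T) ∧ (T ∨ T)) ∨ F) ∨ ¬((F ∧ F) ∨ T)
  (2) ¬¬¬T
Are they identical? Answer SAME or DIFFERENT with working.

Term A:
  start: (((T ∨ T) ∧ (T ∨ T)) ∨ F) ∨ ¬((F ∧ F) ∨ T)
  →1  ((T ∨ T) ∧ (T ∨ T)) ∨ ¬((F ∧ F) ∨ T)
  →2  (T ∨ T) ∨ ¬((F ∧ F) ∨ T)
  →3  T ∨ ¬((F ∧ F) ∨ T)
  →4  T

Term B:
  start: ¬¬¬T
  →1  ¬T
  →2  F

Answer: DIFFERENT — A ⇓ T, B ⇓ F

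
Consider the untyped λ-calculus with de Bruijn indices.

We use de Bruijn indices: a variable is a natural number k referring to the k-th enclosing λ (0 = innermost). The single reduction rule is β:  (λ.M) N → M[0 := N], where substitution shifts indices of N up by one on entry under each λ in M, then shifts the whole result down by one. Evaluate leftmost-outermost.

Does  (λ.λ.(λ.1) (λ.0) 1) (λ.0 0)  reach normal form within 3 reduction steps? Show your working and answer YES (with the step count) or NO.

Answer: YES — reaches normal form λ.0 (λ.0 0) in 2 ≤ 3 steps

Working:
  start: (λ.λ.(λ.1) (λ.0) 1) (λ.0 0)
  [1] λ.(λ.1) (λ.0) (λ.0 0)
  [2] λ.0 (λ.0 0)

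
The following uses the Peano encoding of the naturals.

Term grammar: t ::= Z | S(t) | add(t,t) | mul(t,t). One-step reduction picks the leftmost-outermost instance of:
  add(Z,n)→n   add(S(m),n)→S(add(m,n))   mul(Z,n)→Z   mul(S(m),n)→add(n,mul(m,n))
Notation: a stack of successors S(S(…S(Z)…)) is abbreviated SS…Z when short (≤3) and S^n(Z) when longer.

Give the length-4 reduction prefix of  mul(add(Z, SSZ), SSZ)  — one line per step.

  start: mul(add(Z, SSZ), SSZ)
  →1  mul(SSZ, SSZ)
  →2  add(SSZ, mul(SZ, SSZ))
  →3  S(add(SZ, mul(SZ, SSZ)))
  →4  S(S(add(Z, mul(SZ, SSZ))))

Answer: after 4 steps: S(S(add(Z, mul(SZ, SSZ))))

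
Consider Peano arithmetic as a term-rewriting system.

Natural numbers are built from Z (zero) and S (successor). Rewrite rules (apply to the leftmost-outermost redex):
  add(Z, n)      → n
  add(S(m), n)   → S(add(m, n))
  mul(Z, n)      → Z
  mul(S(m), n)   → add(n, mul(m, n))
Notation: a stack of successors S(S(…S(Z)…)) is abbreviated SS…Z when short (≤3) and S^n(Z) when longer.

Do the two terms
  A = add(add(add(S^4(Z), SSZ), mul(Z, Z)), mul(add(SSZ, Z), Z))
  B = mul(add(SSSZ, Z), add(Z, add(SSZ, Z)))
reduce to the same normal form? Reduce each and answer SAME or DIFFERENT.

Term A:
  start: add(add(add(S^4(Z), SSZ), mul(Z, Z)), mul(add(SSZ, Z), Z))
  [1] add(add(S(add(SSSZ, SSZ)), mul(Z, Z)), mul(add(SSZ, Z), Z))
  [2] add(S(add(add(SSSZ, SSZ), mul(Z, Z))), mul(add(SSZ, Z), Z))
  [3] S(add(add(add(SSSZ, SSZ), mul(Z, Z)), mul(add(SSZ, Z), Z)))
  [4] S(add(add(S(add(SSZ, SSZ)), mul(Z, Z)), mul(add(SSZ, Z), Z)))
  [5] S(add(S(add(add(SSZ, SSZ), mul(Z, Z))), mul(add(SSZ, Z), Z)))
  [6] S(S(add(add(add(SSZ, SSZ), mul(Z, Z)), mul(add(SSZ, Z), Z))))
  [7] S(S(add(add(S(add(SZ, SSZ)), mul(Z, Z)), mul(add(SSZ, Z), Z))))
  [8] S(S(add(S(add(add(SZ, SSZ), mul(Z, Z))), mul(add(SSZ, Z), Z))))
  [9] S(S(S(add(add(add(SZ, SSZ), mul(Z, Z)), mul(add(SSZ, Z), Z)))))
  [10] S(S(S(add(add(S(add(Z, SSZ)), mul(Z, Z)), mul(add(SSZ, Z), Z)))))
  [11] S(S(S(add(S(add(add(Z, SSZ), mul(Z, Z))), mul(add(SSZ, Z), Z)))))
  [12] S(S(S(S(add(add(add(Z, SSZ), mul(Z, Z)), mul(add(SSZ, Z), Z))))))
  [13] S(S(S(S(add(add(SSZ, mul(Z, Z)), mul(add(SSZ, Z), Z))))))
  [14] S(S(S(S(add(S(add(SZ, mul(Z, Z))), mul(add(SSZ, Z), Z))))))
  [15] S(S(S(S(S(add(add(SZ, mul(Z, Z)), mul(add(SSZ, Z), Z)))))))
  [16] S(S(S(S(S(add(S(add(Z, mul(Z, Z))), mul(add(SSZ, Z), Z)))))))
  [17] S(S(S(S(S(S(add(add(Z, mul(Z, Z)), mul(add(SSZ, Z), Z))))))))
  [18] S(S(S(S(S(S(add(mul(Z, Z), mul(add(SSZ, Z), Z))))))))
  [19] S(S(S(S(S(S(add(Z, mul(add(SSZ, Z), Z))))))))
  [20] S(S(S(S(S(S(mul(add(SSZ, Z), Z)))))))
  [21] S(S(S(S(S(S(mul(S(add(SZ, Z)), Z)))))))
  [22] S(S(S(S(S(S(add(Z, mul(add(SZ, Z), Z))))))))
  [23] S(S(S(S(S(S(mul(add(SZ, Z), Z)))))))
  [24] S(S(S(S(S(S(mul(S(add(Z, Z)), Z)))))))
  [25] S(S(S(S(S(S(add(Z, mul(add(Z, Z), Z))))))))
  [26] S(S(S(S(S(S(mul(add(Z, Z), Z)))))))
  [27] S(S(S(S(S(S(mul(Z, Z)))))))
  [28] S^6(Z)

Term B:
  start: mul(add(SSSZ, Z), add(Z, add(SSZ, Z)))
  [1] mul(S(add(SSZ, Z)), add(Z, add(SSZ, Z)))
  [2] add(add(Z, add(SSZ, Z)), mul(add(SSZ, Z), add(Z, add(SSZ, Z))))
  [3] add(add(SSZ, Z), mul(add(SSZ, Z), add(Z, add(SSZ, Z))))
  [4] add(S(add(SZ, Z)), mul(add(SSZ, Z), add(Z, add(SSZ, Z))))
  [5] S(add(add(SZ, Z), mul(add(SSZ, Z), add(Z, add(SSZ, Z)))))
  [6] S(add(S(add(Z, Z)), mul(add(SSZ, Z), add(Z, add(SSZ, Z)))))
  [7] S(S(add(add(Z, Z), mul(add(SSZ, Z), add(Z, add(SSZ, Z))))))
  [8] S(S(add(Z, mul(add(SSZ, Z), add(Z, add(SSZ, Z))))))
  [9] S(S(mul(add(SSZ, Z), add(Z, add(SSZ, Z)))))
  [10] S(S(mul(S(add(SZ, Z)), add(Z, add(SSZ, Z)))))
  [11] S(S(add(add(Z, add(SSZ, Z)), mul(add(SZ, Z), add(Z, add(SSZ, Z))))))
  [12] S(S(add(add(SSZ, Z), mul(add(SZ, Z), add(Z, add(SSZ, Z))))))
  [13] S(S(add(S(add(SZ, Z)), mul(add(SZ, Z), add(Z, add(SSZ, Z))))))
  [14] S(S(S(add(add(SZ, Z), mul(add(SZ, Z), add(Z, add(SSZ, Z)))))))
  [15] S(S(S(add(S(add(Z, Z)), mul(add(SZ, Z), add(Z, add(SSZ, Z)))))))
  [16] S(S(S(S(add(add(Z, Z), mul(add(SZ, Z), add(Z, add(SSZ, Z))))))))
  [17] S(S(S(S(add(Z, mul(add(SZ, Z), add(Z, add(SSZ, Z))))))))
  [18] S(S(S(S(mul(add(SZ, Z), add(Z, add(SSZ, Z)))))))
  [19] S(S(S(S(mul(S(add(Z, Z)), add(Z, add(SSZ, Z)))))))
  [20] S(S(S(S(add(add(Z, add(SSZ, Z)), mul(add(Z, Z), add(Z, add(SSZ, Z))))))))
  [21] S(S(S(S(add(add(SSZ, Z), mul(add(Z, Z), add(Z, add(SSZ, Z))))))))
  [22] S(S(S(S(add(S(add(SZ, Z)), mul(add(Z, Z), add(Z, add(SSZ, Z))))))))
  [23] S(S(S(S(S(add(add(SZ, Z), mul(add(Z, Z), add(Z, add(SSZ, Z)))))))))
  [24] S(S(S(S(S(add(S(add(Z, Z)), mul(add(Z, Z), add(Z, add(SSZ, Z)))))))))
  [25] S(S(S(S(S(S(add(add(Z, Z), mul(add(Z, Z), add(Z, add(SSZ, Z))))))))))
  [26] S(S(S(S(S(S(add(Z, mul(add(Z, Z), add(Z, add(SSZ, Z))))))))))
  [27] S(S(S(S(S(S(mul(add(Z, Z), add(Z, add(SSZ, Z)))))))))
  [28] S(S(S(S(S(S(mul(Z, add(Z, add(SSZ, Z)))))))))
  [29] S^6(Z)

Answer: SAME — A ⇓ S^6(Z), B ⇓ S^6(Z)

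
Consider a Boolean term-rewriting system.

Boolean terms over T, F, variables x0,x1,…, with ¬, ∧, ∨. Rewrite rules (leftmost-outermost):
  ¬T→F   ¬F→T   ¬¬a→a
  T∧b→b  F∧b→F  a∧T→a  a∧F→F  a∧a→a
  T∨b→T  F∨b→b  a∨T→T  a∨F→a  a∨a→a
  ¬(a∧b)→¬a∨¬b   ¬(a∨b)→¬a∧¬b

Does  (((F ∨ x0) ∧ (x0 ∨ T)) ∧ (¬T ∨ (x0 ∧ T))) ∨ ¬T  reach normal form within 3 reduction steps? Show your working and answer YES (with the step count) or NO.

  start: (((F ∨ x0) ∧ (x0 ∨ T)) ∧ (¬T ∨ (x0 ∧ T))) ∨ ¬T
  →1  ((x0 ∧ (x0 ∨ T)) ∧ (¬T ∨ (x0 ∧ T))) ∨ ¬T
  →2  ((x0 ∧ T) ∧ (¬T ∨ (x0 ∧ T))) ∨ ¬T
  →3  (x0 ∧ (¬T ∨ (x0 ∧ T))) ∨ ¬T

Answer: NO — after 3 steps the term is (x0 ∧ (¬T ∨ (x0 ∧ T))) ∨ ¬T, not yet normal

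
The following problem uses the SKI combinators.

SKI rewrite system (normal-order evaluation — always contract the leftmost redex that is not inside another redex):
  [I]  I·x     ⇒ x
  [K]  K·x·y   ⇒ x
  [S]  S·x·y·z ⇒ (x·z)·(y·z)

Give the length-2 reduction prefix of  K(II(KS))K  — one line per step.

Answer: after 2 steps: I(KS)

Derivation:
  start: K(II(KS))K
  [1] II(KS)
  [2] I(KS)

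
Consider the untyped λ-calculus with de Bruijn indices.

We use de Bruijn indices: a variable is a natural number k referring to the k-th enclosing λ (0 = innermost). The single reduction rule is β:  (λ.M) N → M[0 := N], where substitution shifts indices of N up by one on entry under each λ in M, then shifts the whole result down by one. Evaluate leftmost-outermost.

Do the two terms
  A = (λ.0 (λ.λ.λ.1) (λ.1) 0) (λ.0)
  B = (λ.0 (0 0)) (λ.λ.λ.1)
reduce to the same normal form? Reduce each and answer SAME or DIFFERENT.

Answer: DIFFERENT — A ⇓ λ.λ.0, B ⇓ λ.λ.1

Reduction:
Term A:
  start: (λ.0 (λ.λ.λ.1) (λ.1) 0) (λ.0)
  →1  (λ.0) (λ.λ.λ.1) (λ.λ.0) (λ.0)
  →2  (λ.λ.λ.1) (λ.λ.0) (λ.0)
  →3  (λ.λ.1) (λ.0)
  →4  λ.λ.0

Term B:
  start: (λ.0 (0 0)) (λ.λ.λ.1)
  →1  (λ.λ.λ.1) ((λ.λ.λ.1) (λ.λ.λ.1))
  →2  λ.λ.1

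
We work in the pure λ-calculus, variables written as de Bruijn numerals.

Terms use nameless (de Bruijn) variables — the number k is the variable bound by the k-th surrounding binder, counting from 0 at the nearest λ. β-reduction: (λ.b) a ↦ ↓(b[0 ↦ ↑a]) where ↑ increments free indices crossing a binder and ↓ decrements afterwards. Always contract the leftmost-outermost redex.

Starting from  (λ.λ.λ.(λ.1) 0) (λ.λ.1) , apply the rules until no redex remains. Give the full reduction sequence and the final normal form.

Answer: normal form = λ.λ.0  (in 2 steps)

Derivation:
  start: (λ.λ.λ.(λ.1) 0) (λ.λ.1)
  step 1: λ.λ.(λ.1) 0
  step 2: λ.λ.0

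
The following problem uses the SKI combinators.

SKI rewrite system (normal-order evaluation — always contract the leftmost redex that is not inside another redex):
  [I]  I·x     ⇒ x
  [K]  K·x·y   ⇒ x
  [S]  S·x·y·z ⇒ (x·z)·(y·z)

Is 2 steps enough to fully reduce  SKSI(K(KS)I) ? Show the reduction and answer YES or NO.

Answer: NO — after 2 steps the term is I(K(KS)I), not yet normal

Working:
  start: SKSI(K(KS)I)
  →1  KI(SI)(K(KS)I)
  →2  I(K(KS)I)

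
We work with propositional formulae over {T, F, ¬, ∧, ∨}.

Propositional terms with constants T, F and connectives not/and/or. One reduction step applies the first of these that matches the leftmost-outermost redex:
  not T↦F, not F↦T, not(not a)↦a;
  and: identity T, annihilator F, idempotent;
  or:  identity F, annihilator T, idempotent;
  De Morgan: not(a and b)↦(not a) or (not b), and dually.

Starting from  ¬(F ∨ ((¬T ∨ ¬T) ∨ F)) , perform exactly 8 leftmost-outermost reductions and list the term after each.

  start: ¬(F ∨ ((¬T ∨ ¬T) ∨ F))
  →1  ¬F ∧ ¬((¬T ∨ ¬T) ∨ F)
  →2  T ∧ ¬((¬T ∨ ¬T) ∨ F)
  →3  ¬((¬T ∨ ¬T) ∨ F)
  →4  ¬(¬T ∨ ¬T) ∧ ¬F
  →5  (¬¬T ∧ ¬¬T) ∧ ¬F
  →6  ¬¬T ∧ ¬F
  →7  T ∧ ¬F
  →8  ¬F

Answer: after 8 steps: ¬F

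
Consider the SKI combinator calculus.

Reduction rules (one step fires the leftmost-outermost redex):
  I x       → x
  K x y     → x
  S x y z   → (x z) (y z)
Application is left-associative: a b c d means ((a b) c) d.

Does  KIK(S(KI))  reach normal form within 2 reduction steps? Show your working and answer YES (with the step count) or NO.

Answer: YES — reaches normal form S(KI) in 2 ≤ 2 steps

Reduction:
  start: KIK(S(KI))
  →1  I(S(KI))
  →2  S(KI)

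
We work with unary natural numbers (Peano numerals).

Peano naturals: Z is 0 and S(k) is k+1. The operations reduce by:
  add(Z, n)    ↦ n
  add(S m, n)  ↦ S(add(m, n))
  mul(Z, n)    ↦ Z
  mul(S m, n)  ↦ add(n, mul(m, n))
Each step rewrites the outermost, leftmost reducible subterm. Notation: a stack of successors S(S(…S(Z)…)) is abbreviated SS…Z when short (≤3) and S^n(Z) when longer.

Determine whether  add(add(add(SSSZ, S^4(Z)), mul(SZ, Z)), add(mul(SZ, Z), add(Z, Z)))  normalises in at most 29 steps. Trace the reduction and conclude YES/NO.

Answer: YES — reaches normal form S^7(Z) in 28 ≤ 29 steps

Derivation:
  start: add(add(add(SSSZ, S^4(Z)), mul(SZ, Z)), add(mul(SZ, Z), add(Z, Z)))
  [1] add(add(S(add(SSZ, S^4(Z))), mul(SZ, Z)), add(mul(SZ, Z), add(Z, Z)))
  [2] add(S(add(add(SSZ, S^4(Z)), mul(SZ, Z))), add(mul(SZ, Z), add(Z, Z)))
  [3] S(add(add(add(SSZ, S^4(Z)), mul(SZ, Z)), add(mul(SZ, Z), add(Z, Z))))
  [4] S(add(add(S(add(SZ, S^4(Z))), mul(SZ, Z)), add(mul(SZ, Z), add(Z, Z))))
  [5] S(add(S(add(add(SZ, S^4(Z)), mul(SZ, Z))), add(mul(SZ, Z), add(Z, Z))))
  [6] S(S(add(add(add(SZ, S^4(Z)), mul(SZ, Z)), add(mul(SZ, Z), add(Z, Z)))))
  [7] S(S(add(add(S(add(Z, S^4(Z))), mul(SZ, Z)), add(mul(SZ, Z), add(Z, Z)))))
  [8] S(S(add(S(add(add(Z, S^4(Z)), mul(SZ, Z))), add(mul(SZ, Z), add(Z, Z)))))
  [9] S(S(S(add(add(add(Z, S^4(Z)), mul(SZ, Z)), add(mul(SZ, Z), add(Z, Z))))))
  [10] S(S(S(add(add(S^4(Z), mul(SZ, Z)), add(mul(SZ, Z), add(Z, Z))))))
  [11] S(S(S(add(S(add(SSSZ, mul(SZ, Z))), add(mul(SZ, Z), add(Z, Z))))))
  [12] S(S(S(S(add(add(SSSZ, mul(SZ, Z)), add(mul(SZ, Z), add(Z, Z)))))))
  [13] S(S(S(S(add(S(add(SSZ, mul(SZ, Z))), add(mul(SZ, Z), add(Z, Z)))))))
  [14] S(S(S(S(S(add(add(SSZ, mul(SZ, Z)), add(mul(SZ, Z), add(Z, Z))))))))
  [15] S(S(S(S(S(add(S(add(SZ, mul(SZ, Z))), add(mul(SZ, Z), add(Z, Z))))))))
  [16] S(S(S(S(S(S(add(add(SZ, mul(SZ, Z)), add(mul(SZ, Z), add(Z, Z)))))))))
  [17] S(S(S(S(S(S(add(S(add(Z, mul(SZ, Z))), add(mul(SZ, Z), add(Z, Z)))))))))
  [18] S(S(S(S(S(S(S(add(add(Z, mul(SZ, Z)), add(mul(SZ, Z), add(Z, Z))))))))))
  [19] S(S(S(S(S(S(S(add(mul(SZ, Z), add(mul(SZ, Z), add(Z, Z))))))))))
  [20] S(S(S(S(S(S(S(add(add(Z, mul(Z, Z)), add(mul(SZ, Z), add(Z, Z))))))))))
  [21] S(S(S(S(S(S(S(add(mul(Z, Z), add(mul(SZ, Z), add(Z, Z))))))))))
  [22] S(S(S(S(S(S(S(add(Z, add(mul(SZ, Z), add(Z, Z))))))))))
  [23] S(S(S(S(S(S(S(add(mul(SZ, Z), add(Z, Z)))))))))
  [24] S(S(S(S(S(S(S(add(add(Z, mul(Z, Z)), add(Z, Z)))))))))
  [25] S(S(S(S(S(S(S(add(mul(Z, Z), add(Z, Z)))))))))
  [26] S(S(S(S(S(S(S(add(Z, add(Z, Z)))))))))
  [27] S(S(S(S(S(S(S(add(Z, Z))))))))
  [28] S^7(Z)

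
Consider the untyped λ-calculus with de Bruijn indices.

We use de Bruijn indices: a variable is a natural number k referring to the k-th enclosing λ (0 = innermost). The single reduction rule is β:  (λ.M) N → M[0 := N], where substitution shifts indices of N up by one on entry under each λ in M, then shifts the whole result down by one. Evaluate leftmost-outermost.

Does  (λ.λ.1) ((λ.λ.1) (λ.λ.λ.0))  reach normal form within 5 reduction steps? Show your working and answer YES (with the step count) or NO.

  start: (λ.λ.1) ((λ.λ.1) (λ.λ.λ.0))
  →1  λ.(λ.λ.1) (λ.λ.λ.0)
  →2  λ.λ.λ.λ.λ.0

Answer: YES — reaches normal form λ.λ.λ.λ.λ.0 in 2 ≤ 5 steps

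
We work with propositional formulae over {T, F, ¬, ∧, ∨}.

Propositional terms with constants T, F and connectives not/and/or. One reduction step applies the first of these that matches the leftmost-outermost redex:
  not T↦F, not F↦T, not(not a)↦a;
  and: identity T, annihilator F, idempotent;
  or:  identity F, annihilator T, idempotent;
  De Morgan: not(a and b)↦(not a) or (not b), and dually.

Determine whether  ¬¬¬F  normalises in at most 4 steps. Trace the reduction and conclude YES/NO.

Answer: YES — reaches normal form T in 2 ≤ 4 steps

Derivation:
  start: ¬¬¬F
  [1] ¬F
  [2] T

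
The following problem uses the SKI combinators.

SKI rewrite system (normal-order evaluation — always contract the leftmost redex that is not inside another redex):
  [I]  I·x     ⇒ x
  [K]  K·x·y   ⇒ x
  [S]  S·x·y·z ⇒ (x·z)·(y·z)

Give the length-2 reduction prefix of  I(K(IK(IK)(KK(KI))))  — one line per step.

Answer: after 2 steps: K(K(IK)(KK(KI)))

Reduction:
  start: I(K(IK(IK)(KK(KI))))
  [1] K(IK(IK)(KK(KI)))
  [2] K(K(IK)(KK(KI)))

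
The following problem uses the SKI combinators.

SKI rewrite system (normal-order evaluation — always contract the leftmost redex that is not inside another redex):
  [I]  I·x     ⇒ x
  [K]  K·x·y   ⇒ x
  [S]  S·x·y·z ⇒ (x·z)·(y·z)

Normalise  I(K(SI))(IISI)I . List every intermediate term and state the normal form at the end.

Answer: normal form = SII  (in 2 steps)

Working:
  start: I(K(SI))(IISI)I
  [1] K(SI)(IISI)I
  [2] SII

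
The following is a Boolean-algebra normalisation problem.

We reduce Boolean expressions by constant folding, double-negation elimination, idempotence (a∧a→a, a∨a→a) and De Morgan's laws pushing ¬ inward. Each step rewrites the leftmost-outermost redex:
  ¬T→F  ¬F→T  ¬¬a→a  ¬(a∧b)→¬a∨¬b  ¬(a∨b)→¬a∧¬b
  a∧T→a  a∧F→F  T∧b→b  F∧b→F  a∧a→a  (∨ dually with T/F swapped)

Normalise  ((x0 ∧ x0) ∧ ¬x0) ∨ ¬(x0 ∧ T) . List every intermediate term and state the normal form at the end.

Answer: normal form = (x0 ∧ ¬x0) ∨ ¬x0  (in 4 steps)

Working:
  start: ((x0 ∧ x0) ∧ ¬x0) ∨ ¬(x0 ∧ T)
  →1  (x0 ∧ ¬x0) ∨ ¬(x0 ∧ T)
  →2  (x0 ∧ ¬x0) ∨ (¬x0 ∨ ¬T)
  →3  (x0 ∧ ¬x0) ∨ (¬x0 ∨ F)
  →4  (x0 ∧ ¬x0) ∨ ¬x0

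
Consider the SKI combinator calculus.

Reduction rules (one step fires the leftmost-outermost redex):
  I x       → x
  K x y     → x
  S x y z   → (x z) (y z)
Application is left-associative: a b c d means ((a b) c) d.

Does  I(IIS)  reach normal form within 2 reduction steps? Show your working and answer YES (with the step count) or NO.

  start: I(IIS)
  →1  IIS
  →2  IS

Answer: NO — after 2 steps the term is IS, not yet normal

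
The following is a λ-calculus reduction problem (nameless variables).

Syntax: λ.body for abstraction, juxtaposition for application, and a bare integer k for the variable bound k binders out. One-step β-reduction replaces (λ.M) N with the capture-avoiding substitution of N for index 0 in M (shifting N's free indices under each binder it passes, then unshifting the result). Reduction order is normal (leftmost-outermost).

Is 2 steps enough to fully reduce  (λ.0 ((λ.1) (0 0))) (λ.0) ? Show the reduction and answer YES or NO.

Answer: NO — after 2 steps the term is (λ.λ.0) ((λ.0) (λ.0)), not yet normal

Working:
  start: (λ.0 ((λ.1) (0 0))) (λ.0)
  step 1: (λ.0) ((λ.λ.0) ((λ.0) (λ.0)))
  step 2: (λ.λ.0) ((λ.0) (λ.0))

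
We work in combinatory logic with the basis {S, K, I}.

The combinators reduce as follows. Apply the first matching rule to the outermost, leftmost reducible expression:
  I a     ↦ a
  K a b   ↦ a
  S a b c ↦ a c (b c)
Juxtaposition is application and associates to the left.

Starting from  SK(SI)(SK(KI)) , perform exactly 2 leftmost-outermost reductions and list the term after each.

Answer: after 2 steps: SK(KI)

Reduction:
  start: SK(SI)(SK(KI))
  step 1: K(SK(KI))(SI(SK(KI)))
  step 2: SK(KI)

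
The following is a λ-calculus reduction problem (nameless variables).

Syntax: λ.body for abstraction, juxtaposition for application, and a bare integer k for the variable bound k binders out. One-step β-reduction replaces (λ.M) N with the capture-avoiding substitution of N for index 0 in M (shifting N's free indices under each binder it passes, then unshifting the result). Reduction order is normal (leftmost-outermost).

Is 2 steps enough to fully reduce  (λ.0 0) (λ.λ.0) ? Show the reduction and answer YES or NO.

Answer: YES — reaches normal form λ.0 in 2 ≤ 2 steps

Reduction:
  start: (λ.0 0) (λ.λ.0)
  →1  (λ.λ.0) (λ.λ.0)
  →2  λ.0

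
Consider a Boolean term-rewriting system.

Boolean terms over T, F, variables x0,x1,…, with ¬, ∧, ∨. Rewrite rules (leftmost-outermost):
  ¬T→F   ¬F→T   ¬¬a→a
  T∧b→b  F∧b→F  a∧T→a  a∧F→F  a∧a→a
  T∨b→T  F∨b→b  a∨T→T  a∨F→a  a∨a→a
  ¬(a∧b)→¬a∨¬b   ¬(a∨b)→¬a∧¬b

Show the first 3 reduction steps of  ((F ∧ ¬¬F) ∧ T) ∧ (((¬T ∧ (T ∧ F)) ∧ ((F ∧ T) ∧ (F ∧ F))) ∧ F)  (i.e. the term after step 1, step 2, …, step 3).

  start: ((F ∧ ¬¬F) ∧ T) ∧ (((¬T ∧ (T ∧ F)) ∧ ((F ∧ T) ∧ (F ∧ F))) ∧ F)
  step 1: (F ∧ ¬¬F) ∧ (((¬T ∧ (T ∧ F)) ∧ ((F ∧ T) ∧ (F ∧ F))) ∧ F)
  step 2: F ∧ (((¬T ∧ (T ∧ F)) ∧ ((F ∧ T) ∧ (F ∧ F))) ∧ F)
  step 3: F

Answer: after 3 steps: F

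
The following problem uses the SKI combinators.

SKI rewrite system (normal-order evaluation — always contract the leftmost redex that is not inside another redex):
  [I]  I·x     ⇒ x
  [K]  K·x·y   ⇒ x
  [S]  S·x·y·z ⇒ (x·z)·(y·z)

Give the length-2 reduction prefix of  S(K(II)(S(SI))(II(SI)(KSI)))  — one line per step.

  start: S(K(II)(S(SI))(II(SI)(KSI)))
  [1] S(II(II(SI)(KSI)))
  [2] S(I(II(SI)(KSI)))

Answer: after 2 steps: S(I(II(SI)(KSI)))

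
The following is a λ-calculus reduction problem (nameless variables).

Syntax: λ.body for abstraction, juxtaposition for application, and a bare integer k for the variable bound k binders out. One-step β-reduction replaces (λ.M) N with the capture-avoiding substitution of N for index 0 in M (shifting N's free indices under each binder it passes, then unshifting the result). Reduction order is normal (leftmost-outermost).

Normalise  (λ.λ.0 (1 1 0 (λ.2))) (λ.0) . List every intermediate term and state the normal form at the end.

  start: (λ.λ.0 (1 1 0 (λ.2))) (λ.0)
  →1  λ.0 ((λ.0) (λ.0) 0 (λ.λ.0))
  →2  λ.0 ((λ.0) 0 (λ.λ.0))
  →3  λ.0 (0 (λ.λ.0))

Answer: normal form = λ.0 (0 (λ.λ.0))  (in 3 steps)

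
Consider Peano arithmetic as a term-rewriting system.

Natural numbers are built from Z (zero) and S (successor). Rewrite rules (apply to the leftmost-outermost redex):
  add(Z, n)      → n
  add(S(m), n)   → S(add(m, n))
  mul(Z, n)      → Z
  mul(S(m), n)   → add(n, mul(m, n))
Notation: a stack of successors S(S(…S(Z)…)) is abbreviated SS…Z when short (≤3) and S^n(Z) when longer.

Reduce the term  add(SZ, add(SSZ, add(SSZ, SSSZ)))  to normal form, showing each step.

Answer: normal form = S^8(Z)  (in 8 steps)

Reduction:
  start: add(SZ, add(SSZ, add(SSZ, SSSZ)))
  [1] S(add(Z, add(SSZ, add(SSZ, SSSZ))))
  [2] S(add(SSZ, add(SSZ, SSSZ)))
  [3] S(S(add(SZ, add(SSZ, SSSZ))))
  [4] S(S(S(add(Z, add(SSZ, SSSZ)))))
  [5] S(S(S(add(SSZ, SSSZ))))
  [6] S(S(S(S(add(SZ, SSSZ)))))
  [7] S(S(S(S(S(add(Z, SSSZ))))))
  [8] S^8(Z)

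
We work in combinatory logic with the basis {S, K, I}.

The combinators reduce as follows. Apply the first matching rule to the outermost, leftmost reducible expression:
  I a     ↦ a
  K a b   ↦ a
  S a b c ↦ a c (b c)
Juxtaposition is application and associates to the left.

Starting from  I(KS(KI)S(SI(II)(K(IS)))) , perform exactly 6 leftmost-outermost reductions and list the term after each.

  start: I(KS(KI)S(SI(II)(K(IS))))
  step 1: KS(KI)S(SI(II)(K(IS)))
  step 2: SS(SI(II)(K(IS)))
  step 3: SS(I(K(IS))(II(K(IS))))
  step 4: SS(K(IS)(II(K(IS))))
  step 5: SS(IS)
  step 6: SSS

Answer: after 6 steps: SSS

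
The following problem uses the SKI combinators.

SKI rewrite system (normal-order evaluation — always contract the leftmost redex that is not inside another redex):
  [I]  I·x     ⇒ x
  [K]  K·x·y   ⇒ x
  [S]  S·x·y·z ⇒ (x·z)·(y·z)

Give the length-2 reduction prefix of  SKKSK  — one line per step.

  start: SKKSK
  →1  KS(KS)K
  →2  SK

Answer: after 2 steps: SK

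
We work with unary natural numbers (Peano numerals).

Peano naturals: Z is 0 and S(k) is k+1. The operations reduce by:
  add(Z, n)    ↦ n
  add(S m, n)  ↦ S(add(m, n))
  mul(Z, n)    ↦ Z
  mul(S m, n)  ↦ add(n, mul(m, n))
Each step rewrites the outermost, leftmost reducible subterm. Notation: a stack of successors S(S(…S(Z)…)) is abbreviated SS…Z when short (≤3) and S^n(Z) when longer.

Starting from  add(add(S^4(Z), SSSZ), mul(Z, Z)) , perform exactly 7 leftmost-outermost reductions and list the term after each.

Answer: after 7 steps: S(S(S(add(S(add(Z, SSSZ)), mul(Z, Z)))))

Working:
  start: add(add(S^4(Z), SSSZ), mul(Z, Z))
  [1] add(S(add(SSSZ, SSSZ)), mul(Z, Z))
  [2] S(add(add(SSSZ, SSSZ), mul(Z, Z)))
  [3] S(add(S(add(SSZ, SSSZ)), mul(Z, Z)))
  [4] S(S(add(add(SSZ, SSSZ), mul(Z, Z))))
  [5] S(S(add(S(add(SZ, SSSZ)), mul(Z, Z))))
  [6] S(S(S(add(add(SZ, SSSZ), mul(Z, Z)))))
  [7] S(S(S(add(S(add(Z, SSSZ)), mul(Z, Z)))))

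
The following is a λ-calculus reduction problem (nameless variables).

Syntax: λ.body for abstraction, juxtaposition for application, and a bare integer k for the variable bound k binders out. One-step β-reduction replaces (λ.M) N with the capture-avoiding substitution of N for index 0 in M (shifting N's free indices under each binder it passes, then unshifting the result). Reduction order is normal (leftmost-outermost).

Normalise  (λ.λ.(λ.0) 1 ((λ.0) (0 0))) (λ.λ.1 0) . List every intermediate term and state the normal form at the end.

Answer: normal form = λ.λ.1 1 0  (in 4 steps)

Reduction:
  start: (λ.λ.(λ.0) 1 ((λ.0) (0 0))) (λ.λ.1 0)
  →1  λ.(λ.0) (λ.λ.1 0) ((λ.0) (0 0))
  →2  λ.(λ.λ.1 0) ((λ.0) (0 0))
  →3  λ.λ.(λ.0) (1 1) 0
  →4  λ.λ.1 1 0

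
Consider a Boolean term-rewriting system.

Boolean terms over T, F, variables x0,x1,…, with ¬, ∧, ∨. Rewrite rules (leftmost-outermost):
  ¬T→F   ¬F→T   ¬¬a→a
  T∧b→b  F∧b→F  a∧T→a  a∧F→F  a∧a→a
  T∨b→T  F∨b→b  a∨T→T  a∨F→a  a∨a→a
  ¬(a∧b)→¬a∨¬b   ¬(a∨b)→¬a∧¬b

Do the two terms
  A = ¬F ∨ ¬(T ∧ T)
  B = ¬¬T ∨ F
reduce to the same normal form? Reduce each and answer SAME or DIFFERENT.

Term A:
  start: ¬F ∨ ¬(T ∧ T)
  [1] T ∨ ¬(T ∧ T)
  [2] T

Term B:
  start: ¬¬T ∨ F
  [1] ¬¬T
  [2] T

Answer: SAME — A ⇓ T, B ⇓ T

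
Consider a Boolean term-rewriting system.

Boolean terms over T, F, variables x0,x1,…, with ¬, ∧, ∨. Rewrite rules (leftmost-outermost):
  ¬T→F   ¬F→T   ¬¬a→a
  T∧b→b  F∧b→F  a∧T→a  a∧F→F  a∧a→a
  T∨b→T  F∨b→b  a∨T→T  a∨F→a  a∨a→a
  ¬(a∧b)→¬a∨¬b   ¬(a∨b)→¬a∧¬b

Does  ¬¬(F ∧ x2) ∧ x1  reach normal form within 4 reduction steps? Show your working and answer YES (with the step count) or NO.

  start: ¬¬(F ∧ x2) ∧ x1
  →1  (F ∧ x2) ∧ x1
  →2  F ∧ x1
  →3  F

Answer: YES — reaches normal form F in 3 ≤ 4 steps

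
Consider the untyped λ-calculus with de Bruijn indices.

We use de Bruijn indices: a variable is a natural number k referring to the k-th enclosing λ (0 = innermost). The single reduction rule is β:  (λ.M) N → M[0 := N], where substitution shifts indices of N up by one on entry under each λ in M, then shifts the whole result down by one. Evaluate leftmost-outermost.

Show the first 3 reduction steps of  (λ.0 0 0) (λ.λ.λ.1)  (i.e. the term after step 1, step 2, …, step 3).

Answer: after 3 steps: λ.λ.λ.λ.1

Working:
  start: (λ.0 0 0) (λ.λ.λ.1)
  step 1: (λ.λ.λ.1) (λ.λ.λ.1) (λ.λ.λ.1)
  step 2: (λ.λ.1) (λ.λ.λ.1)
  step 3: λ.λ.λ.λ.1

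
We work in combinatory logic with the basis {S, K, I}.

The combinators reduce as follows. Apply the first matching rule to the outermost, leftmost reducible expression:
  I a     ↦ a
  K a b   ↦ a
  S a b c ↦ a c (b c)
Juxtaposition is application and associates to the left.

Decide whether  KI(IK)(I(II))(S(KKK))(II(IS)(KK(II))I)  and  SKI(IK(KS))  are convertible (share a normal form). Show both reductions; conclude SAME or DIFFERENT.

Term A:
  start: KI(IK)(I(II))(S(KKK))(II(IS)(KK(II))I)
  step 1: I(I(II))(S(KKK))(II(IS)(KK(II))I)
  step 2: I(II)(S(KKK))(II(IS)(KK(II))I)
  step 3: II(S(KKK))(II(IS)(KK(II))I)
  step 4: I(S(KKK))(II(IS)(KK(II))I)
  step 5: S(KKK)(II(IS)(KK(II))I)
  step 6: SK(II(IS)(KK(II))I)
  step 7: SK(I(IS)(KK(II))I)
  step 8: SK(IS(KK(II))I)
  step 9: SK(S(KK(II))I)
  step 10: SK(SKI)

Term B:
  start: SKI(IK(KS))
  step 1: K(IK(KS))(I(IK(KS)))
  step 2: IK(KS)
  step 3: K(KS)

Answer: DIFFERENT — A ⇓ SK(SKI), B ⇓ K(KS)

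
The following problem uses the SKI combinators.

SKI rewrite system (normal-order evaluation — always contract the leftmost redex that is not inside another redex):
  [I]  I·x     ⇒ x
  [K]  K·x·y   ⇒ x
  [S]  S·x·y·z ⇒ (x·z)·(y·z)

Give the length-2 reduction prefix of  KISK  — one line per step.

Answer: after 2 steps: K

Derivation:
  start: KISK
  →1  IK
  →2  K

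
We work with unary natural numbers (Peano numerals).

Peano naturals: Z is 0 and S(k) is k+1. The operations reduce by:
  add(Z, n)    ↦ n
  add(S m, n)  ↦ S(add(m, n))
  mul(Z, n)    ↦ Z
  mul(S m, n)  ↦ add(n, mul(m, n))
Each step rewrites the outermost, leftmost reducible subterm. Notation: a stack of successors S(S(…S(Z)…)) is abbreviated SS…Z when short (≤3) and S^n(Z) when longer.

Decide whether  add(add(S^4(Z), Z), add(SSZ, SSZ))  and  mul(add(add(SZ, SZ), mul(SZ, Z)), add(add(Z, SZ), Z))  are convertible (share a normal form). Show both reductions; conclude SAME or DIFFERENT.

Answer: DIFFERENT — A ⇓ S^8(Z), B ⇓ SSZ

Working:
Term A:
  start: add(add(S^4(Z), Z), add(SSZ, SSZ))
  →1  add(S(add(SSSZ, Z)), add(SSZ, SSZ))
  →2  S(add(add(SSSZ, Z), add(SSZ, SSZ)))
  →3  S(add(S(add(SSZ, Z)), add(SSZ, SSZ)))
  →4  S(S(add(add(SSZ, Z), add(SSZ, SSZ))))
  →5  S(S(add(S(add(SZ, Z)), add(SSZ, SSZ))))
  →6  S(S(S(add(add(SZ, Z), add(SSZ, SSZ)))))
  →7  S(S(S(add(S(add(Z, Z)), add(SSZ, SSZ)))))
  →8  S(S(S(S(add(add(Z, Z), add(SSZ, SSZ))))))
  →9  S(S(S(S(add(Z, add(SSZ, SSZ))))))
  →10  S(S(S(S(add(SSZ, SSZ)))))
  →11  S(S(S(S(S(add(SZ, SSZ))))))
  →12  S(S(S(S(S(S(add(Z, SSZ)))))))
  →13  S^8(Z)

Term B:
  start: mul(add(add(SZ, SZ), mul(SZ, Z)), add(add(Z, SZ), Z))
  →1  mul(add(S(add(Z, SZ)), mul(SZ, Z)), add(add(Z, SZ), Z))
  →2  mul(S(add(add(Z, SZ), mul(SZ, Z))), add(add(Z, SZ), Z))
  →3  add(add(add(Z, SZ), Z), mul(add(add(Z, SZ), mul(SZ, Z)), add(add(Z, SZ), Z)))
  →4  add(add(SZ, Z), mul(add(add(Z, SZ), mul(SZ, Z)), add(add(Z, SZ), Z)))
  →5  add(S(add(Z, Z)), mul(add(add(Z, SZ), mul(SZ, Z)), add(add(Z, SZ), Z)))
  →6  S(add(add(Z, Z), mul(add(add(Z, SZ), mul(SZ, Z)), add(add(Z, SZ), Z))))
  →7  S(add(Z, mul(add(add(Z, SZ), mul(SZ, Z)), add(add(Z, SZ), Z))))
  →8  S(mul(add(add(Z, SZ), mul(SZ, Z)), add(add(Z, SZ), Z)))
  →9  S(mul(add(SZ, mul(SZ, Z)), add(add(Z, SZ), Z)))
  →10  S(mul(S(add(Z, mul(SZ, Z))), add(add(Z, SZ), Z)))
  →11  S(add(add(add(Z, SZ), Z), mul(add(Z, mul(SZ, Z)), add(add(Z, SZ), Z))))
  →12  S(add(add(SZ, Z), mul(add(Z, mul(SZ, Z)), add(add(Z, SZ), Z))))
  →13  S(add(S(add(Z, Z)), mul(add(Z, mul(SZ, Z)), add(add(Z, SZ), Z))))
  →14  S(S(add(add(Z, Z), mul(add(Z, mul(SZ, Z)), add(add(Z, SZ), Z)))))
  →15  S(S(add(Z, mul(add(Z, mul(SZ, Z)), add(add(Z, SZ), Z)))))
  →16  S(S(mul(add(Z, mul(SZ, Z)), add(add(Z, SZ), Z))))
  →17  S(S(mul(mul(SZ, Z), add(add(Z, SZ), Z))))
  →18  S(S(mul(add(Z, mul(Z, Z)), add(add(Z, SZ), Z))))
  →19  S(S(mul(mul(Z, Z), add(add(Z, SZ), Z))))
  →20  S(S(mul(Z, add(add(Z, SZ), Z))))
  →21  SSZ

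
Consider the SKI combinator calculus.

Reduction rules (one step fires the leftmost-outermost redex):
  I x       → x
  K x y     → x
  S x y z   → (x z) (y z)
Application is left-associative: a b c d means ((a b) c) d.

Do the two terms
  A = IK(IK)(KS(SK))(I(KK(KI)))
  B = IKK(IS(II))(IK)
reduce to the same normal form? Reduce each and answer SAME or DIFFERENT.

Term A:
  start: IK(IK)(KS(SK))(I(KK(KI)))
  step 1: K(IK)(KS(SK))(I(KK(KI)))
  step 2: IK(I(KK(KI)))
  step 3: K(I(KK(KI)))
  step 4: K(KK(KI))
  step 5: KK

Term B:
  start: IKK(IS(II))(IK)
  step 1: KK(IS(II))(IK)
  step 2: K(IK)
  step 3: KK

Answer: SAME — A ⇓ KK, B ⇓ KK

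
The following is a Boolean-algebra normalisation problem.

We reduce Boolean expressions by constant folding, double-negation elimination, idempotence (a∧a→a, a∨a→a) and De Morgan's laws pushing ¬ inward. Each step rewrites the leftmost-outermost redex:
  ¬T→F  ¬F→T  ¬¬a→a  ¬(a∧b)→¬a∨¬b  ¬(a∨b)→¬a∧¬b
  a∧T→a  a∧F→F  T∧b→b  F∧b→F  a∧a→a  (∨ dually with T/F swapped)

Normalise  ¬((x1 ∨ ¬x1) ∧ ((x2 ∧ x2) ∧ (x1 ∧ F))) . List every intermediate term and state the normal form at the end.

  start: ¬((x1 ∨ ¬x1) ∧ ((x2 ∧ x2) ∧ (x1 ∧ F)))
  step 1: ¬(x1 ∨ ¬x1) ∨ ¬((x2 ∧ x2) ∧ (x1 ∧ F))
  step 2: (¬x1 ∧ ¬¬x1) ∨ ¬((x2 ∧ x2) ∧ (x1 ∧ F))
  step 3: (¬x1 ∧ x1) ∨ ¬((x2 ∧ x2) ∧ (x1 ∧ F))
  step 4: (¬x1 ∧ x1) ∨ (¬(x2 ∧ x2) ∨ ¬(x1 ∧ F))
  step 5: (¬x1 ∧ x1) ∨ ((¬x2 ∨ ¬x2) ∨ ¬(x1 ∧ F))
  step 6: (¬x1 ∧ x1) ∨ (¬x2 ∨ ¬(x1 ∧ F))
  step 7: (¬x1 ∧ x1) ∨ (¬x2 ∨ (¬x1 ∨ ¬F))
  step 8: (¬x1 ∧ x1) ∨ (¬x2 ∨ (¬x1 ∨ T))
  step 9: (¬x1 ∧ x1) ∨ (¬x2 ∨ T)
  step 10: (¬x1 ∧ x1) ∨ T
  step 11: T

Answer: normal form = T  (in 11 steps)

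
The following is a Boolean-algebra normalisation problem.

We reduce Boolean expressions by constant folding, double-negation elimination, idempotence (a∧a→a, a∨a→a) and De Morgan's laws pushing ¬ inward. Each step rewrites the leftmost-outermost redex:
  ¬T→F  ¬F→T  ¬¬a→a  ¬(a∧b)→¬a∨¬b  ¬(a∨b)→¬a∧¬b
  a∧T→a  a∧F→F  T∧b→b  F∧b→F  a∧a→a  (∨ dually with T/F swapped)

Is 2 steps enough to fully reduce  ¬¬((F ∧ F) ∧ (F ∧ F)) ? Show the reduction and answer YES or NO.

Answer: NO — after 2 steps the term is F ∧ F, not yet normal

Reduction:
  start: ¬¬((F ∧ F) ∧ (F ∧ F))
  [1] (F ∧ F) ∧ (F ∧ F)
  [2] F ∧ F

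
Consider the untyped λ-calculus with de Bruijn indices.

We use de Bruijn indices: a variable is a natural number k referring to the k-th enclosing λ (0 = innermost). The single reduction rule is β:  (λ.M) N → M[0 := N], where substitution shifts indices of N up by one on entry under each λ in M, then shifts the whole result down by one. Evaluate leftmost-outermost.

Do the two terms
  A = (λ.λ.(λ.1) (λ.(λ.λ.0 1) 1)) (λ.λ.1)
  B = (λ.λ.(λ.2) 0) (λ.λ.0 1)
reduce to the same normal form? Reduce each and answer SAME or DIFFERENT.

Answer: DIFFERENT — A ⇓ λ.0, B ⇓ λ.λ.λ.0 1

Derivation:
Term A:
  start: (λ.λ.(λ.1) (λ.(λ.λ.0 1) 1)) (λ.λ.1)
  step 1: λ.(λ.1) (λ.(λ.λ.0 1) 1)
  step 2: λ.0

Term B:
  start: (λ.λ.(λ.2) 0) (λ.λ.0 1)
  step 1: λ.(λ.λ.λ.0 1) 0
  step 2: λ.λ.λ.0 1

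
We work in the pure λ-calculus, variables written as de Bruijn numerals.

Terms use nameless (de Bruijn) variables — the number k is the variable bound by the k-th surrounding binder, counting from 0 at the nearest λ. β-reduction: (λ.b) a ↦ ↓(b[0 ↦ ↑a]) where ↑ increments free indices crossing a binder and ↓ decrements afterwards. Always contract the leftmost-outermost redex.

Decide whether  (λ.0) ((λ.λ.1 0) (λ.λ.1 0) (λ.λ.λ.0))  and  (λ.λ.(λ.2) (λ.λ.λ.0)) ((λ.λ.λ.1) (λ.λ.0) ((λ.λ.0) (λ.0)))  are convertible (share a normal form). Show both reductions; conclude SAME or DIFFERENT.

Term A:
  start: (λ.0) ((λ.λ.1 0) (λ.λ.1 0) (λ.λ.λ.0))
  [1] (λ.λ.1 0) (λ.λ.1 0) (λ.λ.λ.0)
  [2] (λ.(λ.λ.1 0) 0) (λ.λ.λ.0)
  [3] (λ.λ.1 0) (λ.λ.λ.0)
  [4] λ.(λ.λ.λ.0) 0
  [5] λ.λ.λ.0

Term B:
  start: (λ.λ.(λ.2) (λ.λ.λ.0)) ((λ.λ.λ.1) (λ.λ.0) ((λ.λ.0) (λ.0)))
  [1] λ.(λ.(λ.λ.λ.1) (λ.λ.0) ((λ.λ.0) (λ.0))) (λ.λ.λ.0)
  [2] λ.(λ.λ.λ.1) (λ.λ.0) ((λ.λ.0) (λ.0))
  [3] λ.(λ.λ.1) ((λ.λ.0) (λ.0))
  [4] λ.λ.(λ.λ.0) (λ.0)
  [5] λ.λ.λ.0

Answer: SAME — A ⇓ λ.λ.λ.0, B ⇓ λ.λ.λ.0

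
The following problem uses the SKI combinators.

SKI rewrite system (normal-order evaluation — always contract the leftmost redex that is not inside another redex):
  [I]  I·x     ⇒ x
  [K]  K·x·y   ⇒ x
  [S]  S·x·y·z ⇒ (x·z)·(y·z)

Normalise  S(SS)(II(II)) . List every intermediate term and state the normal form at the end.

  start: S(SS)(II(II))
  →1  S(SS)(I(II))
  →2  S(SS)(II)
  →3  S(SS)I

Answer: normal form = S(SS)I  (in 3 steps)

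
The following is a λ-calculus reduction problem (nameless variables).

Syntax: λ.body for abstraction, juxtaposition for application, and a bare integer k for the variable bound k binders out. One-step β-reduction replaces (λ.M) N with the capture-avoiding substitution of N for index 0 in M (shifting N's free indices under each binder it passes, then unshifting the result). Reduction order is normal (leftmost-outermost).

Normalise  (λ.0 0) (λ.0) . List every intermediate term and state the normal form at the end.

  start: (λ.0 0) (λ.0)
  →1  (λ.0) (λ.0)
  →2  λ.0

Answer: normal form = λ.0  (in 2 steps)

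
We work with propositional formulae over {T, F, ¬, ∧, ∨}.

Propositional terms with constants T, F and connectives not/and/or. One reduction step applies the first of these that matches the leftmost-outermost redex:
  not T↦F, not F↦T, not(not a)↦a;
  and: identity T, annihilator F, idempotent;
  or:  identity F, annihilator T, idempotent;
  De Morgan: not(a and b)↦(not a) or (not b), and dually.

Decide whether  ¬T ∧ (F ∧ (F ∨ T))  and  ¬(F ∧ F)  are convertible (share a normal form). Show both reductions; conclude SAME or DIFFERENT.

Term A:
  start: ¬T ∧ (F ∧ (F ∨ T))
  →1  F ∧ (F ∧ (F ∨ T))
  →2  F

Term B:
  start: ¬(F ∧ F)
  →1  ¬F ∨ ¬F
  →2  ¬F
  →3  T

Answer: DIFFERENT — A ⇓ F, B ⇓ T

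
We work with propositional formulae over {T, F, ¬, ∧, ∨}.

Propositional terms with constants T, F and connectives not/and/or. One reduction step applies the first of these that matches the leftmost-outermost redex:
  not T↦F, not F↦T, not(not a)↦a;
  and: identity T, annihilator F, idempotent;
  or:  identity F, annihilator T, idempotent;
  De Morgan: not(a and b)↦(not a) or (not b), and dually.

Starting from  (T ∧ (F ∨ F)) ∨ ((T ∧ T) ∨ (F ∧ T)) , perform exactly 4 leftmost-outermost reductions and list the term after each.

Answer: after 4 steps: T ∨ (F ∧ T)

Working:
  start: (T ∧ (F ∨ F)) ∨ ((T ∧ T) ∨ (F ∧ T))
  [1] (F ∨ F) ∨ ((T ∧ T) ∨ (F ∧ T))
  [2] F ∨ ((T ∧ T) ∨ (F ∧ T))
  [3] (T ∧ T) ∨ (F ∧ T)
  [4] T ∨ (F ∧ T)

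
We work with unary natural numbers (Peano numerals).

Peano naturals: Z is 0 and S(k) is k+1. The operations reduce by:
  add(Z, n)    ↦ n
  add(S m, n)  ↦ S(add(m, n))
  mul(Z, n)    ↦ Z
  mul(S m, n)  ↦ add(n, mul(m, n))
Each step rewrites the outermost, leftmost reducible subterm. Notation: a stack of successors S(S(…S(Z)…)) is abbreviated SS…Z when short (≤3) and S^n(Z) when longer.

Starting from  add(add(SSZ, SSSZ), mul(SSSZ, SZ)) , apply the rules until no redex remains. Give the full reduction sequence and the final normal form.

Answer: normal form = S^8(Z)  (in 19 steps)

Derivation:
  start: add(add(SSZ, SSSZ), mul(SSSZ, SZ))
  step 1: add(S(add(SZ, SSSZ)), mul(SSSZ, SZ))
  step 2: S(add(add(SZ, SSSZ), mul(SSSZ, SZ)))
  step 3: S(add(S(add(Z, SSSZ)), mul(SSSZ, SZ)))
  step 4: S(S(add(add(Z, SSSZ), mul(SSSZ, SZ))))
  step 5: S(S(add(SSSZ, mul(SSSZ, SZ))))
  step 6: S(S(S(add(SSZ, mul(SSSZ, SZ)))))
  step 7: S(S(S(S(add(SZ, mul(SSSZ, SZ))))))
  step 8: S(S(S(S(S(add(Z, mul(SSSZ, SZ)))))))
  step 9: S(S(S(S(S(mul(SSSZ, SZ))))))
  step 10: S(S(S(S(S(add(SZ, mul(SSZ, SZ)))))))
  step 11: S(S(S(S(S(S(add(Z, mul(SSZ, SZ))))))))
  step 12: S(S(S(S(S(S(mul(SSZ, SZ)))))))
  step 13: S(S(S(S(S(S(add(SZ, mul(SZ, SZ))))))))
  step 14: S(S(S(S(S(S(S(add(Z, mul(SZ, SZ)))))))))
  step 15: S(S(S(S(S(S(S(mul(SZ, SZ))))))))
  step 16: S(S(S(S(S(S(S(add(SZ, mul(Z, SZ)))))))))
  step 17: S(S(S(S(S(S(S(S(add(Z, mul(Z, SZ))))))))))
  step 18: S(S(S(S(S(S(S(S(mul(Z, SZ)))))))))
  step 19: S^8(Z)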